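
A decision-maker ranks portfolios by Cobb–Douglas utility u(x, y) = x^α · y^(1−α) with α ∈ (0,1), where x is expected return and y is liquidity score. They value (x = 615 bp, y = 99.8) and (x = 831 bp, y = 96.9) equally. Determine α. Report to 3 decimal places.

α ≈ 0.089

Indifference: 615^α · 99.8^(1−α) = 831^α · 96.9^(1−α).
Rearrange to (615/831)^α = (96.9/99.8)^(1−α) and take logs: α·-0.301008 = (1−α)·-0.029489.
With A = -0.301008 and B = -0.029489: α·A = (1−α)·B, so α = B/(A+B) = -0.029489/-0.330497 ≈ 0.089.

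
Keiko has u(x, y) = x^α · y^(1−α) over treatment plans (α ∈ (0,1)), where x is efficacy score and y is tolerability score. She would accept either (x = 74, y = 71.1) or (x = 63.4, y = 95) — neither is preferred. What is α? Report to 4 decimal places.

α ≈ 0.6521

The Cobb–Douglas utilities coincide, so 74^α·71.1^(1−α) = 63.4^α·95^(1−α).
Taking logs: α·ln 74 + (1−α)·ln 71.1 = α·ln 63.4 + (1−α)·ln 95, i.e. α·0.1546012 = (1−α)·0.2897896.
With A = 0.1546012 and B = 0.2897896: α·A = (1−α)·B, so α = B/(A+B) = 0.2897896/0.4443908 ≈ 0.6521.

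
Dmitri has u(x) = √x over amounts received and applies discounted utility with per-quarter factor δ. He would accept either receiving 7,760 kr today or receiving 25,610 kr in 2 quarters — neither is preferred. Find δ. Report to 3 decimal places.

δ ≈ 0.742

The payoff in 2 quarters is discounted by δ^2, so u(7760) = δ^2·u(25610) and δ^2 = u(7760)/u(25610).
With u(x) = √x: δ^2 = √7760/√25610 = √(7760/25610) = 0.55046.
Taking the square root: δ = 0.55046^(1/2) ≈ 0.742.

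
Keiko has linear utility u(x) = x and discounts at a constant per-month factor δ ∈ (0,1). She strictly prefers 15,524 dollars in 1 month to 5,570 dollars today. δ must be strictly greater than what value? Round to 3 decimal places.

Under u(x) = x this choice says 5570 < δ·15524.
So δ > 5570/15524 = 0.35880.

δ > 0.359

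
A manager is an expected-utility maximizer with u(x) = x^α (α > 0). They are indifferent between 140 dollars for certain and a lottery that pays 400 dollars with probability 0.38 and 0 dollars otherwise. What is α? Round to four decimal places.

Since u(0) = 0, the lottery's EU is 0.38·400^α.
Setting u(140) equal to that: 140^α = 0.38·400^α ⇒ (140/400)^α = 0.38.
Taking logs: α·ln(140/400) = ln(0.38), so α = -0.9675840 / -1.0498221 ≈ 0.9217.

α ≈ 0.9217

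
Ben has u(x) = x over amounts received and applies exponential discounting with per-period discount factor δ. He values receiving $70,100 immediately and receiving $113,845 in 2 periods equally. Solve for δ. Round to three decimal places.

δ ≈ 0.785

The payoff in 2 periods is discounted by δ^2, so u(70100) = δ^2·u(113845) and δ^2 = u(70100)/u(113845).
With u(x) = x: δ^2 = 70100/113845 = 0.61575.
So δ = 0.61575^(1/2) ≈ 0.785.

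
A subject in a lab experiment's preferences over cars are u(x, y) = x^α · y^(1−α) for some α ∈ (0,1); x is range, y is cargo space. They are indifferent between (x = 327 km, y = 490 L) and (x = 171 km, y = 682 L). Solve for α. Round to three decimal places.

α ≈ 0.338

Indifference: 327^α · 490^(1−α) = 171^α · 682^(1−α).
Rearrange to (327/171)^α = (682/490)^(1−α) and take logs: α·0.648297 = (1−α)·0.330624.
Thus α·(0.978921) = 0.330624, so α = 0.330624/0.978921 ≈ 0.338.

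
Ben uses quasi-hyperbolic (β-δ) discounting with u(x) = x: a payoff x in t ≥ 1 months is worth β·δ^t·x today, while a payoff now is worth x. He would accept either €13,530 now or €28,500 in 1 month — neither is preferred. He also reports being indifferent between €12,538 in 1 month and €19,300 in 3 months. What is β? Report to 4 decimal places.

The second indifference involves only future payoffs, so β cancels: β·δ^1·12538 = β·δ^3·19300, giving δ^2 = 12538/19300 = 0.64964, so δ = 0.80600.
Substituting δ into 13530 = β·δ·28500: β = 13530/(22971.023) ≈ 0.5890.

β ≈ 0.5890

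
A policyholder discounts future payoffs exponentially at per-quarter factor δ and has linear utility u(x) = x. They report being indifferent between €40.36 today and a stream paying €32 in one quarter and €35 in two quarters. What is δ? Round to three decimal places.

δ ≈ 0.710

Present value of the stream is 32·δ + 35·δ². Indifference gives 32δ + 35δ² = 40.36.
That is, 35δ² + 32δ − 40.36 = 0, a quadratic in δ.
δ = (−32 + √(32² + 4·35·40.36)) / (2·35) = (−32 + √6674.40) / 70 ≈ 0.710.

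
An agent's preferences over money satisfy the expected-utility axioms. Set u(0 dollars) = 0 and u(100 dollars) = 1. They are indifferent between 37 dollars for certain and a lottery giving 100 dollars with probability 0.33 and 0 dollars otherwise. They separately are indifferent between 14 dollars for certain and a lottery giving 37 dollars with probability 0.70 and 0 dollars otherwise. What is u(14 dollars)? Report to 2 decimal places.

0.23

From the first indifference, u(37 dollars) = 0.33·u(100 dollars) + 0.67·u(0 dollars) = 0.33·1 + 0.67·0 = 0.33.
Then u(14 dollars) = 0.70·u(37 dollars) + 0.30·u(0 dollars) = 0.70·0.33 + 0.30·0.00 = 0.2310.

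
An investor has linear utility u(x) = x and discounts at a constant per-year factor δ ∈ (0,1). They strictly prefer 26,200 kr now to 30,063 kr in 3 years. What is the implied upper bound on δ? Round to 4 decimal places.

Under u(x) = x this choice says 26200 > δ^3·30063.
Dividing by 30063: δ^3 < 0.87150. Both sides are positive, so the cube root keeps the direction.
δ < (26200/30063)^(1/3) ≈ 0.9552.

δ < 0.9552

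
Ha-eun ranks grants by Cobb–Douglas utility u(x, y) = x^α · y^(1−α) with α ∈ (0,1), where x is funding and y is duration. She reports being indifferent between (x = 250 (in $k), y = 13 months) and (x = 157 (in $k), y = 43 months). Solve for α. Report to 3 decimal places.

Set the two utilities equal: 250^α·13^(1−α) = 157^α·43^(1−α).
Taking logs: α·ln 250 + (1−α)·ln 13 = α·ln 157 + (1−α)·ln 43, i.e. α·0.465215 = (1−α)·1.196251.
So α/(1−α) = (1.196251)/(0.465215) = 2.571394, and α = 2.571394/3.571394 ≈ 0.720.

α ≈ 0.720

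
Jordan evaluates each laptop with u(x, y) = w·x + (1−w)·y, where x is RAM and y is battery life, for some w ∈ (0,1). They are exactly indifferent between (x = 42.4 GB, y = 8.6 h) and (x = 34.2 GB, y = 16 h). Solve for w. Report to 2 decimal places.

u(42.4,8.6) = u(34.2,16) means w·42.4 + (1−w)·8.6 = w·34.2 + (1−w)·16.
w·(42.4−34.2) = (1−w)·(16−8.6), i.e. w·8.2 = (1−w)·7.4.
So w/(1−w) = 7.4/8.2 = 0.9024, giving w = 7.4/(8.2+7.4) = 0.47.

w = 0.47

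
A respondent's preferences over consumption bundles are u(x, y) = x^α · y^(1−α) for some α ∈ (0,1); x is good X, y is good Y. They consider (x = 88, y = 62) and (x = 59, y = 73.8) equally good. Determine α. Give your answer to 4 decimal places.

Set the two utilities equal: 88^α·62^(1−α) = 59^α·73.8^(1−α).
Rearrange to (88/59)^α = (73.8/62)^(1−α) and take logs: α·0.3997994 = (1−α)·0.1742243.
Thus α·(0.5740237) = 0.1742243, so α = 0.1742243/0.5740237 ≈ 0.3035.

α ≈ 0.3035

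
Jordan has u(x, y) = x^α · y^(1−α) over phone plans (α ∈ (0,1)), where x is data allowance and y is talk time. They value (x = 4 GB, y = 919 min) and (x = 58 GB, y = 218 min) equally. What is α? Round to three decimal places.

The Cobb–Douglas utilities coincide, so 4^α·919^(1−α) = 58^α·218^(1−α).
Rearrange to (4/58)^α = (218/919)^(1−α) and take logs: α·-2.674149 = (1−α)·-1.438791.
With A = -2.674149 and B = -1.438791: α·A = (1−α)·B, so α = B/(A+B) = -1.438791/-4.112940 ≈ 0.350.

α ≈ 0.350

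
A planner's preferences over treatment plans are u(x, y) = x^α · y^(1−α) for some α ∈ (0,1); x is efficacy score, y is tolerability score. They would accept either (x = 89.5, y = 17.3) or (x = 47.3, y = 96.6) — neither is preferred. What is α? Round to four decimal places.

Indifference: 89.5^α · 17.3^(1−α) = 47.3^α · 96.6^(1−α).
Rearrange to (89.5/47.3)^α = (96.6/17.3)^(1−α) and take logs: α·0.6377283 = (1−α)·1.7198722.
With A = 0.6377283 and B = 1.7198722: α·A = (1−α)·B, so α = B/(A+B) = 1.7198722/2.3576005 ≈ 0.7295.

α ≈ 0.7295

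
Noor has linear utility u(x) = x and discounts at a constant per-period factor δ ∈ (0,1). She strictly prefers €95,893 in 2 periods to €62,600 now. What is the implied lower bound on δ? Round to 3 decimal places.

Comparing present values: 62600 < δ^2·95893.
Hence δ^2 > 62600/95893 = 0.65281, and x ↦ x^(1/2) is increasing on (0,∞).
δ > 0.65281^(1/2) = 0.808.

δ > 0.808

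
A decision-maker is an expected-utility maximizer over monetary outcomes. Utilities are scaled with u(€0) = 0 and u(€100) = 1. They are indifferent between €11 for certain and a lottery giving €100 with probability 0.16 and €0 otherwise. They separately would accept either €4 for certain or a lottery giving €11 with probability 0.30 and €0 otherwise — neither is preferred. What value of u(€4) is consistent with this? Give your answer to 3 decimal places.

0.048

From the first indifference, u(€11) = 0.16·u(€100) + 0.84·u(€0) = 0.16·1 + 0.84·0 = 0.16.
Chaining: u(€4) = 0.30·0.16 + 0.70·0.00 = 0.0480.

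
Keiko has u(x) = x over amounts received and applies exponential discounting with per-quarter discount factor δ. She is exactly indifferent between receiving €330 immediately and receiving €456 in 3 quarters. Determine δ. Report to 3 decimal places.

Indifference means u(330) = δ^3 · u(456), so δ^3 = u(330)/u(456).
With u(x) = x: δ^3 = 330/456 = 0.72368.
So δ = 0.72368^(1/3) ≈ 0.898.

δ ≈ 0.898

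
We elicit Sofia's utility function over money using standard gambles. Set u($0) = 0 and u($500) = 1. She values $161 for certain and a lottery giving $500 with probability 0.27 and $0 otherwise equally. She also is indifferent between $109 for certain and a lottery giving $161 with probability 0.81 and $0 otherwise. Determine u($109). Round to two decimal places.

0.22

First, u($161) = 0.27·u($500) + 0.73·u($0) = 0.27.
The second indifference gives u($109) = 0.81·u($161) + 0.19·u($0) = 0.81·0.27 + 0.19·0.00 = 0.2187.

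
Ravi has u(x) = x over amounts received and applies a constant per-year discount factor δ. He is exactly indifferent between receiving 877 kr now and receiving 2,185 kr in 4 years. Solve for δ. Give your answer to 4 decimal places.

Equating discounted utilities: u(877) = δ^4·u(2185) ⇒ δ^4 = u(877)/u(2185).
With u(x) = x: δ^4 = 877/2185 = 0.40137.
Taking the 4th root: δ = 0.40137^(1/4) ≈ 0.7960.

δ ≈ 0.7960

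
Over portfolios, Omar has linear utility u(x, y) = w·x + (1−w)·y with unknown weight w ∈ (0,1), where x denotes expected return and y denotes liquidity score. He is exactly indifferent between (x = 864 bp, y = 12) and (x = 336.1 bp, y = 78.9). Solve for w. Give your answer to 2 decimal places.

u(864,12) = u(336.1,78.9) means w·864 + (1−w)·12 = w·336.1 + (1−w)·78.9.
Collecting terms: w·527.9 = (1−w)·66.9.
So w/(1−w) = 66.9/527.9 = 0.1267, giving w = 66.9/(527.9+66.9) = 0.11.

w = 0.11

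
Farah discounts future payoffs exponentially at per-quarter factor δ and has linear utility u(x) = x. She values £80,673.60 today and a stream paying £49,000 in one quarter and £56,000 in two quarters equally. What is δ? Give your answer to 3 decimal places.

Equating present values: 80673.60 = 49000δ + 56000δ².
So 56000δ² + 49000δ − 80673.60 = 0.
By the quadratic formula (taking the positive root), δ = (−49000 + √20471886400.00) / 112000 ≈ 0.840.

δ ≈ 0.840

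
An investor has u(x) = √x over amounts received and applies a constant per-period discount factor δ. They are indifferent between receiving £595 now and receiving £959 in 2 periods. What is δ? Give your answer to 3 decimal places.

Indifference means u(595) = δ^2 · u(959), so δ^2 = u(595)/u(959).
Since u(x) = √x, δ^2 = √(595/959) = 0.78768.
So δ = 0.78768^(1/2) ≈ 0.888.

δ ≈ 0.888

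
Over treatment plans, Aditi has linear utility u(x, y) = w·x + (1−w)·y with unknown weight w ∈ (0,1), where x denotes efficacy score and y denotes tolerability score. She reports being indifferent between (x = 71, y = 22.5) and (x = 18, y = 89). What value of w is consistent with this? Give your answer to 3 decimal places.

w = 0.556

Equating utilities: w·71 + (1−w)·22.5 = w·18 + (1−w)·89.
w·(71−18) = (1−w)·(89−22.5), i.e. w·53 = (1−w)·66.5.
So w/(1−w) = 66.5/53 = 1.2547, giving w = 66.5/(53+66.5) = 0.556.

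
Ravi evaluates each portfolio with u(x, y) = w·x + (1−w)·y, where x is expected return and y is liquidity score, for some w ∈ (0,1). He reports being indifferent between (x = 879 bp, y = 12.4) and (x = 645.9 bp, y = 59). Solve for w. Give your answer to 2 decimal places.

Equating utilities: w·879 + (1−w)·12.4 = w·645.9 + (1−w)·59.
w·(879−645.9) = (1−w)·(59−12.4), i.e. w·233.1 = (1−w)·46.6.
So w/(1−w) = 46.6/233.1 = 0.1999, giving w = 46.6/(233.1+46.6) = 0.17.

w = 0.17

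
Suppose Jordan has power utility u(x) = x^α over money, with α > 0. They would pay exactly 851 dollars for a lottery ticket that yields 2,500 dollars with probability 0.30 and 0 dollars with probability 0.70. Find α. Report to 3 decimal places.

α ≈ 1.117

Since u(0) = 0, the lottery's EU is 0.30·2500^α.
Indifference: 851^α = 0.30·2500^α, so (851/2500)^α = 0.30.
Take logs: α = ln 0.30 / ln(851/2500) ≈ 1.11724.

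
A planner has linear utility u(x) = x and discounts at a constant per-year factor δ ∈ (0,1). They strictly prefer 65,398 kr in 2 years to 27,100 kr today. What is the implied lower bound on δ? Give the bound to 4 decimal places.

Comparing present values: 27100 < δ^2·65398.
Dividing by 65398: δ^2 > 0.41439. Both sides are positive, so the square root keeps the direction.
δ > 0.41439^(1/2) = 0.6437.

δ > 0.6437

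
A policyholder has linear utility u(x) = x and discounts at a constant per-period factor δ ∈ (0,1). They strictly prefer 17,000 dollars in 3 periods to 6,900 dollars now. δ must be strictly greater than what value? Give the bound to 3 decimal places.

The preference means 6900 < δ^3·17000.
Hence δ^3 > 6900/17000 = 0.40588, and x ↦ x^(1/3) is increasing on (0,∞).
δ > 0.40588^(1/3) = 0.740.

δ > 0.740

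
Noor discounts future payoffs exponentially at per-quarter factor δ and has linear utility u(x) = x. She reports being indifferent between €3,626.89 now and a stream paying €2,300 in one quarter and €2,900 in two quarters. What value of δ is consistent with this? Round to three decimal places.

δ ≈ 0.790

The stream is worth 2300δ + 2900δ² today, so 2300δ + 2900δ² = 3626.89.
Rearranged: 2900δ² + 2300δ − 3626.89 = 0.
By the quadratic formula (taking the positive root), δ = (−2300 + √47361924.00) / 5800 ≈ 0.790.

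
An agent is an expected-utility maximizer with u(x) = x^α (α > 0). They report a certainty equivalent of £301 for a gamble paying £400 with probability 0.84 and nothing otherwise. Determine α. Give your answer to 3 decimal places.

Since u(0) = 0, the lottery's EU is 0.84·400^α.
Equating: 301^α = 0.84·400^α, i.e. 0.7525^α = 0.84.
Take logs: α = ln 0.84 / ln(301/400) ≈ 0.61316.

α ≈ 0.613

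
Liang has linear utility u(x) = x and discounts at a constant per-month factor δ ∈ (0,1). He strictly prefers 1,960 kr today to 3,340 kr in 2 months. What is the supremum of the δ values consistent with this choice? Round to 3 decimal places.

The preference means 1960 > δ^2·3340.
So δ^2 < 1960/3340 = 0.58683; taking the square root of both positive sides preserves the inequality.
δ < 0.58683^(1/2) = 0.766.

δ < 0.766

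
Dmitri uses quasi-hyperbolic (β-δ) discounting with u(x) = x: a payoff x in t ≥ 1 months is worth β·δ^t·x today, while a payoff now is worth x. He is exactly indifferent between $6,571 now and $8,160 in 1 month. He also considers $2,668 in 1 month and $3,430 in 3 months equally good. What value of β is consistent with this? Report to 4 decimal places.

Both payoffs in the second observation are in the future, so β drops out: δ^1·2668 = δ^3·3430 ⇒ δ^2 = 2668/3430 = 0.77784, so δ = 0.88195.
The first indifference: 6571 = β·δ·8160, so β = 6571/(δ·8160) = 6571/(0.88195·8160) ≈ 0.9131.

β ≈ 0.9131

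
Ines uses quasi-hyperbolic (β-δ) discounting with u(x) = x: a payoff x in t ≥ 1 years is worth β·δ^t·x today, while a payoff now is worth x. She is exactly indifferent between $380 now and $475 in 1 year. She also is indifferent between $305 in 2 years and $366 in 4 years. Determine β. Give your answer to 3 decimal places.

Both payoffs in the second observation are in the future, so β drops out: δ^2·305 = δ^4·366 ⇒ δ^2 = 305/366 = 0.83333, so δ = 0.91287.
The first indifference: 380 = β·δ·475, so β = 380/(δ·475) = 380/(0.91287·475) ≈ 0.876.

β ≈ 0.876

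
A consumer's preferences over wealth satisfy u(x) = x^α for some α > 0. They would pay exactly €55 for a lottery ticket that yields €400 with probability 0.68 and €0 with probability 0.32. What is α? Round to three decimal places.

α ≈ 0.194

EU(lottery) = 0.68·400^α + 0.32·0 = 0.68·400^α.
Equating: 55^α = 0.68·400^α, i.e. 0.1375^α = 0.68.
α = ln(0.68) / ln(55/400) = -0.385662/-1.984131 ≈ 0.194.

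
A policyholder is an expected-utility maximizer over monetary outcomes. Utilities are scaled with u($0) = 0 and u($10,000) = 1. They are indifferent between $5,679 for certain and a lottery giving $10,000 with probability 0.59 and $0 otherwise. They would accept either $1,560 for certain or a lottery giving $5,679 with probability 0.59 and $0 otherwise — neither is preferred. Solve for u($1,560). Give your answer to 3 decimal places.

0.348

The first gamble pins u($5,679): it must equal 0.59·1 + 0.41·0 = 0.59.
The second indifference gives u($1,560) = 0.59·u($5,679) + 0.41·u($0) = 0.59·0.59 + 0.41·0.00 = 0.3481.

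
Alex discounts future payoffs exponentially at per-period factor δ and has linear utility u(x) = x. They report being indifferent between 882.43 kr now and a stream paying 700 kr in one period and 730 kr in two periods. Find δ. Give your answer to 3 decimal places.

The stream is worth 700δ + 730δ² today, so 700δ + 730δ² = 882.43.
That is, 730δ² + 700δ − 882.43 = 0, a quadratic in δ.
The positive root is δ = [−700 + √(700² + 4·730·882.43)] / (2·730) = (−700 + 1751.198)/1460 ≈ 0.720.

δ ≈ 0.720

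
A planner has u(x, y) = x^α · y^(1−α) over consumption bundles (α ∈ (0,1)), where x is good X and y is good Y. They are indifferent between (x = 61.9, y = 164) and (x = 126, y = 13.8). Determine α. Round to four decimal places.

The Cobb–Douglas utilities coincide, so 61.9^α·164^(1−α) = 126^α·13.8^(1−α).
Rearrange to (61.9/126)^α = (13.8/164)^(1−α) and take logs: α·-0.7107617 = (1−α)·-2.4751978.
With A = -0.7107617 and B = -2.4751978: α·A = (1−α)·B, so α = B/(A+B) = -2.4751978/-3.1859595 ≈ 0.7769.

α ≈ 0.7769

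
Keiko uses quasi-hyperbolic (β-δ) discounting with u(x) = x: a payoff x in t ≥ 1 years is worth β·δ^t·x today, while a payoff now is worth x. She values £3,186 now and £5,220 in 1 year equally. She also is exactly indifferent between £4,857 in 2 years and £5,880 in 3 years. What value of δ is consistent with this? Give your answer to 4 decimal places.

δ ≈ 0.8260

From the later pair, β·δ^2·4857 = β·δ^3·5880; dividing through, δ = 4857/5880 = 0.82602.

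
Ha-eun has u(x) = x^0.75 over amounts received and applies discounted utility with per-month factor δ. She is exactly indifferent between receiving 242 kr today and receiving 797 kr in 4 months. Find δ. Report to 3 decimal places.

The payoff in 4 months is discounted by δ^4, so u(242) = δ^4·u(797) and δ^4 = u(242)/u(797).
With u(x) = x^0.75: δ^4 = 242^0.75/797^0.75 = (242/797)^0.75 = 0.40904.
So δ = 0.40904^(1/4) ≈ 0.800.

δ ≈ 0.800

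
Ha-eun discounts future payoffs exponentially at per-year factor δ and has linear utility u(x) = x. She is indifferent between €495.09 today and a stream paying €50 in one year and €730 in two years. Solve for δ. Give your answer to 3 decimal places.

δ ≈ 0.790

Present value of the stream is 50·δ + 730·δ². Indifference gives 50δ + 730δ² = 495.09.
That is, 730δ² + 50δ − 495.09 = 0, a quadratic in δ.
δ = (−50 + √(50² + 4·730·495.09)) / (2·730) = (−50 + √1448162.80) / 1460 ≈ 0.790.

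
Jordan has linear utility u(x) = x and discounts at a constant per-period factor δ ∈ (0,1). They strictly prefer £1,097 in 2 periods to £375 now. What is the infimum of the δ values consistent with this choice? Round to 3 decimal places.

δ > 0.585

Under u(x) = x this choice says 375 < δ^2·1097.
So δ^2 > 375/1097 = 0.34184; taking the square root of both positive sides preserves the inequality.
δ > (375/1097)^(1/2) ≈ 0.585.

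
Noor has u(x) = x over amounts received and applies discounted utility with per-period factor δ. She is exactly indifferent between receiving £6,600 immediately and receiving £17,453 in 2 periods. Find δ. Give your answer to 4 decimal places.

Equating discounted utilities: u(6600) = δ^2·u(17453) ⇒ δ^2 = u(6600)/u(17453).
With u(x) = x: δ^2 = 6600/17453 = 0.37816.
Hence δ = (0.37816)^(1/2) = 0.614946.

δ ≈ 0.6149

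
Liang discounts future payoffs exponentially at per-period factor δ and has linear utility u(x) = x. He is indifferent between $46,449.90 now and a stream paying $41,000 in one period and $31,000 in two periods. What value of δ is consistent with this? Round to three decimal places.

δ ≈ 0.730

Equating present values: 46449.90 = 41000δ + 31000δ².
So 31000δ² + 41000δ − 46449.90 = 0.
By the quadratic formula (taking the positive root), δ = (−41000 + √7440787600.00) / 62000 ≈ 0.730.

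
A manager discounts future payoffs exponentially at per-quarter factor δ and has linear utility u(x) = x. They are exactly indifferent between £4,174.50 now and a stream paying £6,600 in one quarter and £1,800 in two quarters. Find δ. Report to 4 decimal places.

Equating present values: 4174.50 = 6600δ + 1800δ².
Rearranged: 1800δ² + 6600δ − 4174.50 = 0.
The positive root is δ = [−6600 + √(6600² + 4·1800·4174.50)] / (2·1800) = (−6600 + 8580.000)/3600 ≈ 0.5500.

δ ≈ 0.5500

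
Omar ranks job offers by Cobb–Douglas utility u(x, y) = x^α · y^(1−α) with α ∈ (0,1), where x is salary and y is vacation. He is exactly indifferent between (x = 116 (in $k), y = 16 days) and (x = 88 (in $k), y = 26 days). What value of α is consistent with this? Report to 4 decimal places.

α ≈ 0.6373

Set the two utilities equal: 116^α·16^(1−α) = 88^α·26^(1−α).
(116/88)^α = (26/16)^(1−α); take logs: α·ln(116/88) = (1−α)·ln(26/16), i.e. α·0.2762534 = (1−α)·0.4855078.
Thus α·(0.7617612) = 0.4855078, so α = 0.4855078/0.7617612 ≈ 0.6373.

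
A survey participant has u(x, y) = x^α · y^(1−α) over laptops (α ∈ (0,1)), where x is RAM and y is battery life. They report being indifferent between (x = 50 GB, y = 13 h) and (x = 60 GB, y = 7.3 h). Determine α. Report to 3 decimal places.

Set the two utilities equal: 50^α·13^(1−α) = 60^α·7.3^(1−α).
Rearrange to (50/60)^α = (7.3/13)^(1−α) and take logs: α·-0.182322 = (1−α)·-0.577075.
With A = -0.182322 and B = -0.577075: α·A = (1−α)·B, so α = B/(A+B) = -0.577075/-0.759397 ≈ 0.760.

α ≈ 0.760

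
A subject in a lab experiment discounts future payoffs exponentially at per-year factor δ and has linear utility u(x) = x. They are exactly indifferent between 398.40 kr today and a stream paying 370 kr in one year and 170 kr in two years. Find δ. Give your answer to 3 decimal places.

Equating present values: 398.40 = 370δ + 170δ².
That is, 170δ² + 370δ − 398.40 = 0, a quadratic in δ.
By the quadratic formula (taking the positive root), δ = (−370 + √407812.00) / 340 ≈ 0.790.

δ ≈ 0.790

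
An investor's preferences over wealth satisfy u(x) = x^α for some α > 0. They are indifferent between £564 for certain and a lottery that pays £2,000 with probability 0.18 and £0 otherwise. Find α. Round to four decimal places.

EU(lottery) = 0.18·2000^α + 0.82·0 = 0.18·2000^α.
Indifference: 564^α = 0.18·2000^α, so (564/2000)^α = 0.18.
α = ln(0.18) / ln(564/2000) = -1.7147984/-1.2658482 ≈ 1.3547.

α ≈ 1.3547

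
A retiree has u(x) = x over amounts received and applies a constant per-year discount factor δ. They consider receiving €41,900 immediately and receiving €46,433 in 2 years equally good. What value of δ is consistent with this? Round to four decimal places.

Equating discounted utilities: u(41900) = δ^2·u(46433) ⇒ δ^2 = u(41900)/u(46433).
With u(x) = x: δ^2 = 41900/46433 = 0.90238.
So δ = 0.90238^(1/2) ≈ 0.9499.

δ ≈ 0.9499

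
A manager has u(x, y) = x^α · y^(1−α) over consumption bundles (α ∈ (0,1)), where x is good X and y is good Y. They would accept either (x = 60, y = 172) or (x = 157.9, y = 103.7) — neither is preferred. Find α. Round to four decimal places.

Set the two utilities equal: 60^α·172^(1−α) = 157.9^α·103.7^(1−α).
Taking logs: α·ln 60 + (1−α)·ln 172 = α·ln 157.9 + (1−α)·ln 103.7, i.e. α·-0.9676174 = (1−α)·-0.5059924.
Thus α·(-1.4736098) = -0.5059924, so α = -0.5059924/-1.4736098 ≈ 0.3434.

α ≈ 0.3434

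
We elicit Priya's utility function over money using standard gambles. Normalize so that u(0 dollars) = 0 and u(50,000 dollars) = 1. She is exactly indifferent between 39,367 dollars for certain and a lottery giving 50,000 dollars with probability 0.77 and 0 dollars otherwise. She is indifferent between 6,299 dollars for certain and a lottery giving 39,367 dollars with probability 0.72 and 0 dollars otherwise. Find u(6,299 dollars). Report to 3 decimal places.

The first gamble pins u(39,367 dollars): it must equal 0.77·1 + 0.23·0 = 0.77.
The second indifference gives u(6,299 dollars) = 0.72·u(39,367 dollars) + 0.28·u(0 dollars) = 0.72·0.77 + 0.28·0.00 = 0.5544.

0.554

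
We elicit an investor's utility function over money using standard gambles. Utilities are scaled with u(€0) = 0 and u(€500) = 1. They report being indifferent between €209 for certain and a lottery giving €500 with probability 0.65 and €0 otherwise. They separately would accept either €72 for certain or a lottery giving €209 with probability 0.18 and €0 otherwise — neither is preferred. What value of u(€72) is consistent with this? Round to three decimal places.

0.117

The first gamble pins u(€209): it must equal 0.65·1 + 0.35·0 = 0.65.
The second indifference gives u(€72) = 0.18·u(€209) + 0.82·u(€0) = 0.18·0.65 + 0.82·0.00 = 0.1170.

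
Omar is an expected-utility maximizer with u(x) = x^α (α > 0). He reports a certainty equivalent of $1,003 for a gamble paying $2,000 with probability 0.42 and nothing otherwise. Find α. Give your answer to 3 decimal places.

α ≈ 1.257

EU(lottery) = 0.42·2000^α + 0.58·0 = 0.42·2000^α.
Equating: 1003^α = 0.42·2000^α, i.e. 0.5015^α = 0.42.
Taking logs: α·ln(1003/2000) = ln(0.42), so α = -0.867501 / -0.690152 ≈ 1.257.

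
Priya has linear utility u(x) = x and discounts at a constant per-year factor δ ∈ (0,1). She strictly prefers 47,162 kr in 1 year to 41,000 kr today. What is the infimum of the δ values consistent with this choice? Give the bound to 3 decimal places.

Comparing present values: 41000 < δ·47162.
Dividing through by 47162 gives δ > 0.86934.

δ > 0.869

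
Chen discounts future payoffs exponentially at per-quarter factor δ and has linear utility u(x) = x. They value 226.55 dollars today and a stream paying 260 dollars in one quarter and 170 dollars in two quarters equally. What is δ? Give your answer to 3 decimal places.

The stream is worth 260δ + 170δ² today, so 260δ + 170δ² = 226.55.
Rearranged: 170δ² + 260δ − 226.55 = 0.
δ = (−260 + √(260² + 4·170·226.55)) / (2·170) = (−260 + √221654.00) / 340 ≈ 0.620.

δ ≈ 0.620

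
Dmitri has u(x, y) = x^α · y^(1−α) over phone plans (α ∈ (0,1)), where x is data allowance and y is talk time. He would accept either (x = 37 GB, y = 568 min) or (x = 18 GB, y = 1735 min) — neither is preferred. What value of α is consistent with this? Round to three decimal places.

α ≈ 0.608

The Cobb–Douglas utilities coincide, so 37^α·568^(1−α) = 18^α·1735^(1−α).
(37/18)^α = (1735/568)^(1−α); take logs: α·ln(37/18) = (1−α)·ln(1735/568), i.e. α·0.720546 = (1−α)·1.116641.
So α/(1−α) = (1.116641)/(0.720546) = 1.549715, and α = 1.549715/2.549715 ≈ 0.608.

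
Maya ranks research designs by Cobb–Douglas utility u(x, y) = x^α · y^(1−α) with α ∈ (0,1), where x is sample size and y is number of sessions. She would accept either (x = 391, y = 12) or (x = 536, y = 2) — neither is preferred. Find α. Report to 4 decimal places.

α ≈ 0.8503

Set the two utilities equal: 391^α·12^(1−α) = 536^α·2^(1−α).
Taking logs: α·ln 391 + (1−α)·ln 12 = α·ln 536 + (1−α)·ln 2, i.e. α·-0.3154266 = (1−α)·-1.7917595.
With A = -0.3154266 and B = -1.7917595: α·A = (1−α)·B, so α = B/(A+B) = -1.7917595/-2.1071861 ≈ 0.8503.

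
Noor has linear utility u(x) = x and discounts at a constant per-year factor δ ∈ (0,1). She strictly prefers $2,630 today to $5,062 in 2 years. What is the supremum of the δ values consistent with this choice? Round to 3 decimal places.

δ < 0.721

Under u(x) = x this choice says 2630 > δ^2·5062.
So δ^2 < 2630/5062 = 0.51956; taking the square root of both positive sides preserves the inequality.
δ < 0.51956^(1/2) = 0.721.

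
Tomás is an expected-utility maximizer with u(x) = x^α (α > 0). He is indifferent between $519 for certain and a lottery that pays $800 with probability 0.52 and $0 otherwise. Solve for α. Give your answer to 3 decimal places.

α ≈ 1.511

EU(lottery) = 0.52·800^α + 0.48·0 = 0.52·800^α.
Equating: 519^α = 0.52·800^α, i.e. 0.6488^α = 0.52.
Taking logs: α·ln(519/800) = ln(0.52), so α = -0.653926 / -0.432708 ≈ 1.511.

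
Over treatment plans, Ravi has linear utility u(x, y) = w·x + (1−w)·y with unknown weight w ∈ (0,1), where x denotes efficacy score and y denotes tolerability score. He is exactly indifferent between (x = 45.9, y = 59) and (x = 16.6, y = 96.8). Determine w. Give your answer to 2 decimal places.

w = 0.56

u(45.9,59) = u(16.6,96.8) means w·45.9 + (1−w)·59 = w·16.6 + (1−w)·96.8.
Collecting terms: w·29.3 = (1−w)·37.8.
So w/(1−w) = 37.8/29.3 = 1.2901, giving w = 37.8/(29.3+37.8) = 0.56.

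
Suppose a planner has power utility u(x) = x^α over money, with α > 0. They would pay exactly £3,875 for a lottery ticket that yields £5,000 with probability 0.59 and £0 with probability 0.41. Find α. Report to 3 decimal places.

α ≈ 2.070

Since u(0) = 0, the lottery's EU is 0.59·5000^α.
Indifference: 3875^α = 0.59·5000^α, so (3875/5000)^α = 0.59.
α = ln(0.59) / ln(3875/5000) = -0.527633/-0.254892 ≈ 2.070.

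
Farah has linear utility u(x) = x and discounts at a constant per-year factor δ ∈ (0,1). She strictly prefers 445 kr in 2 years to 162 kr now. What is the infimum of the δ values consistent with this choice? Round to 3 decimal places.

δ > 0.603

The preference means 162 < δ^2·445.
Hence δ^2 > 162/445 = 0.36404, and x ↦ x^(1/2) is increasing on (0,∞).
δ > 0.36404^(1/2) = 0.603.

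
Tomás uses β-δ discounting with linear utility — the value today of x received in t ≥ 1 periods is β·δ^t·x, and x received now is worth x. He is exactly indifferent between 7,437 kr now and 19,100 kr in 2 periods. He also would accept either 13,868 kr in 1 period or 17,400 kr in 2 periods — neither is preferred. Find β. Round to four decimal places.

β ≈ 0.6130

The second indifference involves only future payoffs, so β cancels: β·δ^1·13868 = β·δ^2·17400, giving δ = 13868/17400 = 0.79701.
Now use the now-vs-future pair: 7437 = β·δ^2·19100 gives β = 7437/(0.63523·19100) ≈ 0.6130.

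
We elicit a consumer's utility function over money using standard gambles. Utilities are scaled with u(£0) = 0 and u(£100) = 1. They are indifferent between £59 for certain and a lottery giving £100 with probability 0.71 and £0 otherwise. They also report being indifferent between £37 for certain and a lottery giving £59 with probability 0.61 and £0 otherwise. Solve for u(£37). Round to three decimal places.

0.433

The first gamble pins u(£59): it must equal 0.71·1 + 0.29·0 = 0.71.
The second indifference gives u(£37) = 0.61·u(£59) + 0.39·u(£0) = 0.61·0.71 + 0.39·0.00 = 0.4331.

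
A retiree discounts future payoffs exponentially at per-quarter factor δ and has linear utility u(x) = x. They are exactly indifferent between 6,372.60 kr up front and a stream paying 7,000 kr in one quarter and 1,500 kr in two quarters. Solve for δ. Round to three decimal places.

δ ≈ 0.780

The stream is worth 7000δ + 1500δ² today, so 7000δ + 1500δ² = 6372.60.
That is, 1500δ² + 7000δ − 6372.60 = 0, a quadratic in δ.
δ = (−7000 + √(7000² + 4·1500·6372.60)) / (2·1500) = (−7000 + √87235600.00) / 3000 ≈ 0.780.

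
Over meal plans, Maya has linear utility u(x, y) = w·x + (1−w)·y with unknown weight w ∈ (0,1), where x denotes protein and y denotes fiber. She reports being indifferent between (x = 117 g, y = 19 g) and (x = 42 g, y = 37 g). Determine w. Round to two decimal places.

w = 0.19

Indifference: w·117 + (1−w)·19 = w·42 + (1−w)·37.
w·(117−42) = (1−w)·(37−19), i.e. w·75 = (1−w)·18.
So w/(1−w) = 18/75 = 0.2400, giving w = 18/(75+18) = 0.19.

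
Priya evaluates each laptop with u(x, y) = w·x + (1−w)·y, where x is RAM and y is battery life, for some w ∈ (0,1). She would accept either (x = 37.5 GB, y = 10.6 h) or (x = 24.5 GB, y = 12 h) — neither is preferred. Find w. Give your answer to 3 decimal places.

w = 0.097

u(37.5,10.6) = u(24.5,12) means w·37.5 + (1−w)·10.6 = w·24.5 + (1−w)·12.
Rearranging, 13·w − 1.4·(1−w) = 0.
So w/(1−w) = 1.4/13 = 0.1077, giving w = 1.4/(13+1.4) = 0.097.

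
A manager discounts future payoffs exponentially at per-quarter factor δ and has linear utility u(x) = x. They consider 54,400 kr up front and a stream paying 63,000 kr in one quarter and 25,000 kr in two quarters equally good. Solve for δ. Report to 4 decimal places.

δ ≈ 0.6800

The stream is worth 63000δ + 25000δ² today, so 63000δ + 25000δ² = 54400.
Rearranged: 25000δ² + 63000δ − 54400 = 0.
The positive root is δ = [−63000 + √(63000² + 4·25000·54400)] / (2·25000) = (−63000 + 97000.000)/50000 ≈ 0.6800.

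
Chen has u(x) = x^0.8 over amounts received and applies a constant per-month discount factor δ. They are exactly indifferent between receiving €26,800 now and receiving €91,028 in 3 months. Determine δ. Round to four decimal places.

The payoff in 3 months is discounted by δ^3, so u(26800) = δ^3·u(91028) and δ^3 = u(26800)/u(91028).
With u(x) = x^0.8: δ^3 = 26800^0.8/91028^0.8 = (26800/91028)^0.8 = 0.37598.
Hence δ = (0.37598)^(1/3) = 0.721754.

δ ≈ 0.7218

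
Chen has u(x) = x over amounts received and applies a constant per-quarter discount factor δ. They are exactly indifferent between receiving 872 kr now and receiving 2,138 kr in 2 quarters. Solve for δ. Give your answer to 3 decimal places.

δ ≈ 0.639

Indifference means u(872) = δ^2 · u(2138), so δ^2 = u(872)/u(2138).
With u(x) = x: δ^2 = 872/2138 = 0.40786.
Hence δ = (0.40786)^(1/2) = 0.63864.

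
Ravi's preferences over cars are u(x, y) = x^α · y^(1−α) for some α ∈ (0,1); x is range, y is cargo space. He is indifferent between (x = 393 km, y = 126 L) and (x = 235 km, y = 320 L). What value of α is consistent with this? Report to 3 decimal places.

Indifference: 393^α · 126^(1−α) = 235^α · 320^(1−α).
(393/235)^α = (320/126)^(1−α); take logs: α·ln(393/235) = (1−α)·ln(320/126), i.e. α·0.514224 = (1−α)·0.932039.
With A = 0.514224 and B = 0.932039: α·A = (1−α)·B, so α = B/(A+B) = 0.932039/1.446263 ≈ 0.644.

α ≈ 0.644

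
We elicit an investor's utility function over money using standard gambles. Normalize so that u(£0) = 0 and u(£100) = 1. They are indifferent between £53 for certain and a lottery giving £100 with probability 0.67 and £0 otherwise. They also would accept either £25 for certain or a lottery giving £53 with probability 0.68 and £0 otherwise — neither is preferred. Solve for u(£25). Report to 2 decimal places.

0.46

First, u(£53) = 0.67·u(£100) + 0.33·u(£0) = 0.67.
Chaining: u(£25) = 0.68·0.67 + 0.32·0.00 = 0.4556.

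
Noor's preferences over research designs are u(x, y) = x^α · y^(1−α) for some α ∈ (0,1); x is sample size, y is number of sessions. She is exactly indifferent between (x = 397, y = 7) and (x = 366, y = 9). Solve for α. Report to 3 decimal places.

α ≈ 0.756

Set the two utilities equal: 397^α·7^(1−α) = 366^α·9^(1−α).
(397/366)^α = (9/7)^(1−α); take logs: α·ln(397/366) = (1−α)·ln(9/7), i.e. α·0.081303 = (1−α)·0.251314.
So α/(1−α) = (0.251314)/(0.081303) = 3.091079, and α = 3.091079/4.091079 ≈ 0.756.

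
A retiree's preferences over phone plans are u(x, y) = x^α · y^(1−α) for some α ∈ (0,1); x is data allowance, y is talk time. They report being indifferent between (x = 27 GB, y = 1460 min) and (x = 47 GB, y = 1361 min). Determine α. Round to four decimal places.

α ≈ 0.1124

The Cobb–Douglas utilities coincide, so 27^α·1460^(1−α) = 47^α·1361^(1−α).
(27/47)^α = (1361/1460)^(1−α); take logs: α·ln(27/47) = (1−α)·ln(1361/1460), i.e. α·-0.5543107 = (1−α)·-0.0702167.
With A = -0.5543107 and B = -0.0702167: α·A = (1−α)·B, so α = B/(A+B) = -0.0702167/-0.6245274 ≈ 0.1124.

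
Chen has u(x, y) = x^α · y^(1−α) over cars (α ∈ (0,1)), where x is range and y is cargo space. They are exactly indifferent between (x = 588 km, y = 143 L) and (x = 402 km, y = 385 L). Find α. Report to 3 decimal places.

Indifference: 588^α · 143^(1−α) = 402^α · 385^(1−α).
Rearrange to (588/402)^α = (385/143)^(1−α) and take logs: α·0.380275 = (1−α)·0.990399.
With A = 0.380275 and B = 0.990399: α·A = (1−α)·B, so α = B/(A+B) = 0.990399/1.370674 ≈ 0.723.

α ≈ 0.723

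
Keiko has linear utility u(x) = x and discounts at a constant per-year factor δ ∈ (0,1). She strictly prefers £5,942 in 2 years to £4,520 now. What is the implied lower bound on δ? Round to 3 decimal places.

The preference means 4520 < δ^2·5942.
Dividing by 5942: δ^2 > 0.76069. Both sides are positive, so the square root keeps the direction.
δ > 0.76069^(1/2) = 0.872.

δ > 0.872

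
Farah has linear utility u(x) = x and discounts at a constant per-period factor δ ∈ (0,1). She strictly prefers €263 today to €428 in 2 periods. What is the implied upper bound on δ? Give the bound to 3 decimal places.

Under u(x) = x this choice says 263 > δ^2·428.
So δ^2 < 263/428 = 0.61449; taking the square root of both positive sides preserves the inequality.
δ < (263/428)^(1/2) ≈ 0.784.

δ < 0.784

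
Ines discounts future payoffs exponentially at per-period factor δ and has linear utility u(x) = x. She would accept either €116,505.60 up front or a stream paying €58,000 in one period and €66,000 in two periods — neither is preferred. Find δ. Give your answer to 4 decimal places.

The stream is worth 58000δ + 66000δ² today, so 58000δ + 66000δ² = 116505.60.
That is, 66000δ² + 58000δ − 116505.60 = 0, a quadratic in δ.
By the quadratic formula (taking the positive root), δ = (−58000 + √34121478400.00) / 132000 ≈ 0.9600.

δ ≈ 0.9600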